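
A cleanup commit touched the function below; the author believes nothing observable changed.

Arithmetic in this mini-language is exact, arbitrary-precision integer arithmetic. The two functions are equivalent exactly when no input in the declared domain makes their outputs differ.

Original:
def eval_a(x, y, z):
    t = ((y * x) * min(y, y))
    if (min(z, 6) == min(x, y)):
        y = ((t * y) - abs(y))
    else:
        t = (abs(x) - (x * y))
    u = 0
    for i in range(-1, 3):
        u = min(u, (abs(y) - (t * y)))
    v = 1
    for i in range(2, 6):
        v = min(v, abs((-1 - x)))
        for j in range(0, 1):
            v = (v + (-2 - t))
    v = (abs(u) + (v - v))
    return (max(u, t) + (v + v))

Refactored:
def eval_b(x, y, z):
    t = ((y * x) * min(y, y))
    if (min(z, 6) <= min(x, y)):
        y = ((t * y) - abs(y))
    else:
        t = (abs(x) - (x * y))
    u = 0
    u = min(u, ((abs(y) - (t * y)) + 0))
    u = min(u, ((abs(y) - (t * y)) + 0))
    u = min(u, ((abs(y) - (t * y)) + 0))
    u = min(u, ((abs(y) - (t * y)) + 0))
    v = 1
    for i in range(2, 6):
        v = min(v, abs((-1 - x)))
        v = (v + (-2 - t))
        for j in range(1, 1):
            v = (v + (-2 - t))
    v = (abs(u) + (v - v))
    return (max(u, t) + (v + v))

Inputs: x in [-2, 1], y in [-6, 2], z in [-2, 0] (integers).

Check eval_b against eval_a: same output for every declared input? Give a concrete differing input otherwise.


Try x=-1, y=0, z=-2.
eval_a: t=0, then (min(z, 6) == min(x, y)) is false, then t=1, then u=0, then (i=-1), then u=0, then (i=0), then u=0, then (i=1), then u=0, then (i=2), then u=0, then v=1, then (i=2), then v=0, then (j=0), then v=-3, then (i=3), then v=-3, then (j=0), then v=-6, then (i=4), then v=-6, then (j=0), then v=-9, then (i=5), then v=-9, then (j=0), then v=-12, then v=0, then returns 1
eval_b: t=0, then (min(z, 6) <= min(x, y)) is true, then y=0, then u=0, then u=0, then u=0, then u=0, then u=0, then v=1, then (i=2), then v=0, then v=-2, then the loop over j runs zero times, then (i=3), then v=-2, then v=-4, then the loop over j runs zero times, then (i=4), then v=-4, then v=-6, then the loop over j runs zero times, then (i=5), then v=-6, then v=-8, then the loop over j runs zero times, then v=0, then returns 0
1 against 0: the behavior changed.
verdict: not equivalent; witness: x=-1, y=0, z=-2


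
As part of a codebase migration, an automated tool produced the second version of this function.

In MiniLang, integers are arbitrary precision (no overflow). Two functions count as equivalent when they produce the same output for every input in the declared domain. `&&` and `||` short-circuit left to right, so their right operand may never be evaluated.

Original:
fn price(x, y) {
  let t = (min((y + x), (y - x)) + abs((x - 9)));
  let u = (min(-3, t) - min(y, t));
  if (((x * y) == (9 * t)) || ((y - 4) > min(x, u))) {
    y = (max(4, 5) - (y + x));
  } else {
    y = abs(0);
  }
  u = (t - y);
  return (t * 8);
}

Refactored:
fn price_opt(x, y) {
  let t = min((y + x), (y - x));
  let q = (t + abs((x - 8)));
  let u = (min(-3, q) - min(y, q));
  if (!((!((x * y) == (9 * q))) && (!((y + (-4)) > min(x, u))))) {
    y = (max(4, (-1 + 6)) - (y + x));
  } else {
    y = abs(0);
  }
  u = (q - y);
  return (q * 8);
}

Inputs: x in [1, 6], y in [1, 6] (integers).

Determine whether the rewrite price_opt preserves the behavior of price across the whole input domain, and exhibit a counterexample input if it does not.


The rewrite breaks on x=1, y=1, where the results are 64 and 56.
price: t=8, then u=-4, then (((x * y) == (9 * t)) || ((y - 4) > min(x, u))) is true, then y=3, then u=5, then returns 64
price_opt: t=0, then q=7, then u=-4, then (!((!((x * y) == (9 * q))) && (!((y + (-4)) > min(x, u))))) is true, then y=3, then u=4, then returns 56
verdict: not equivalent; witness: x=1, y=1


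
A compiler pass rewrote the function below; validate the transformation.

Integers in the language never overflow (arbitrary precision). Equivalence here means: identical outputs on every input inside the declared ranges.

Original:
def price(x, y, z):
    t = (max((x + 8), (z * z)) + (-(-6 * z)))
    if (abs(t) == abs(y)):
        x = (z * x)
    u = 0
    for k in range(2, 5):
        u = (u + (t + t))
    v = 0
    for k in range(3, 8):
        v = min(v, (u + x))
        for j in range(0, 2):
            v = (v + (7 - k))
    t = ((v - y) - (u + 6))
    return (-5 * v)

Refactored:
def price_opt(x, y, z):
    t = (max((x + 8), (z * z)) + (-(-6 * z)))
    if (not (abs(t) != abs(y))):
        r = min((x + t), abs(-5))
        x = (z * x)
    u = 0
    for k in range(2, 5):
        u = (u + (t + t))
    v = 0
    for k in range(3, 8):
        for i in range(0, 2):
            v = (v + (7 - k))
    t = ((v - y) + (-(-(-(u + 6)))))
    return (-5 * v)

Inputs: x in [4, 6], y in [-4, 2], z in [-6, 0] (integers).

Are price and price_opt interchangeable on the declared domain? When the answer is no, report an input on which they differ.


Input x=4, y=-4, z=-6: -20 from price versus -100 from price_opt.
verdict: not equivalent; witness: x=4, y=-4, z=-6


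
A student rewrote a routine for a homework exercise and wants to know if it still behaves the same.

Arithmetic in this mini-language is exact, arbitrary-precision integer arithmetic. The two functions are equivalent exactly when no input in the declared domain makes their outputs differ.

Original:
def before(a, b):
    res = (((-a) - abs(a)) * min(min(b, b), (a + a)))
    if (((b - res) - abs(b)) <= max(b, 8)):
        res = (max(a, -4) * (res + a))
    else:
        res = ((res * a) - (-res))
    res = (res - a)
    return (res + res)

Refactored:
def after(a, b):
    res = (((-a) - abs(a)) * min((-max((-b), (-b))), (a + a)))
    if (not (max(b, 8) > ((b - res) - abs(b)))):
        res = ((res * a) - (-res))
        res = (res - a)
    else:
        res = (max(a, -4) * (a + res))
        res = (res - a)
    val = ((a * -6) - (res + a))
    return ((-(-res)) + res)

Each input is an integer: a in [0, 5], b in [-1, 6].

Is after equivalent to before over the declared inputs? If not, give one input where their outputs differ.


a=2, b=2 yields -28 from before but -52 from after.
verdict: not equivalent; witness: a=2, b=2


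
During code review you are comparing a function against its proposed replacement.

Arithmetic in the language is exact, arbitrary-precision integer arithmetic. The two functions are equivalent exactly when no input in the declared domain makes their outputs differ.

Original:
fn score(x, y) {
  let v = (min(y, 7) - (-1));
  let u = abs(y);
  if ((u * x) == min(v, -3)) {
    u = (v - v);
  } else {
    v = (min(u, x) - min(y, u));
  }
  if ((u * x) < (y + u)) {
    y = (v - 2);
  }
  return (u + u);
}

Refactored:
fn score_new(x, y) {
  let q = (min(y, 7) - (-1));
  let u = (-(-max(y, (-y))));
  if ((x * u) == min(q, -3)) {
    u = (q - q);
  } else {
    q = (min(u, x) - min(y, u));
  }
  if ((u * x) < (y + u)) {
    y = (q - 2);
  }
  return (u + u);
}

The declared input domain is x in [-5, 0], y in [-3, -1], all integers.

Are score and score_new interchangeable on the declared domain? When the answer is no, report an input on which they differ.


Side by side, the visible changes include: local variable names differ; also min/max/abs usage differs.
Tracing x=-3, y=-3: score: v := -2 | u := 3 | ((u * x) == min(v, -3)): false | v := 0 | ((u * x) < (y + u)): true | y := -2 | result 6 | score_new: q := -2 | u := 3 | ((x * u) == min(q, -3)): false | q := 0 | ((u * x) < (y + u)): true | y := -2 | result 6 — matching result 6.
Across all 18 domain points the two functions coincide.
verdict: equivalent


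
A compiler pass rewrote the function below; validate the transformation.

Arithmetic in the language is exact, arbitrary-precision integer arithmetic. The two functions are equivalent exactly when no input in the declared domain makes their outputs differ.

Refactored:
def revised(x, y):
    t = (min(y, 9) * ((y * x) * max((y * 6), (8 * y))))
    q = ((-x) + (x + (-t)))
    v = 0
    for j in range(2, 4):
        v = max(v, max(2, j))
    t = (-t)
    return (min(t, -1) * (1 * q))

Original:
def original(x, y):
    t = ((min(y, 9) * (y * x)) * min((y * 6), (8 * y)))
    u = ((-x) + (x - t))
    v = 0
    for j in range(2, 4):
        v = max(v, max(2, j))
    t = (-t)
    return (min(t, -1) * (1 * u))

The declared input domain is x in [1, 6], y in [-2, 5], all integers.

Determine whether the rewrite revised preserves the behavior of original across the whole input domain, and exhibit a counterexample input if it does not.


Try x=1, y=-2.
original: t becomes -64; next u becomes 64; next v becomes 0; next at j=2:; next v becomes 2; next at j=3:; next v becomes 3; next t becomes 64; next final value -64
revised: t becomes -48; next q becomes 48; next v becomes 0; next at j=2:; next v becomes 2; next at j=3:; next v becomes 3; next t becomes 48; next final value -48
-64 and -48 differ, so these are not the same function on this domain.
verdict: not equivalent; witness: x=1, y=-2


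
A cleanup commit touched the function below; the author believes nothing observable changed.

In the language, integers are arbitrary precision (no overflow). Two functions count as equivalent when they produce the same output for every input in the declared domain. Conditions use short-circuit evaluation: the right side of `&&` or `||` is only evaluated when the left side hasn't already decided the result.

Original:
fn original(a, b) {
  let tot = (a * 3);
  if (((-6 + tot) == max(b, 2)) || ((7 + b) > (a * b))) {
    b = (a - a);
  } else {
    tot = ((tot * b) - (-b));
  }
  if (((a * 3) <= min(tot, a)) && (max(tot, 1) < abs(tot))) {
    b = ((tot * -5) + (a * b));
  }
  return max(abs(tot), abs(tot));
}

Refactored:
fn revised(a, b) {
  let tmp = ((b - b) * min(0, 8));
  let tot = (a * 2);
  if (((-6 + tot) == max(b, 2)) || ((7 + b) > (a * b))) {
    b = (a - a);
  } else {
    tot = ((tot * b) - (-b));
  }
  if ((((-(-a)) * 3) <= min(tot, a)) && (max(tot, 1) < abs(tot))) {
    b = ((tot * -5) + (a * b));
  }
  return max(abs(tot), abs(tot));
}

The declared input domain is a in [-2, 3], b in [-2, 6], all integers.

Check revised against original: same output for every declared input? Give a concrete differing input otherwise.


Run the pair on a=-2, b=-2.
original: tot := -6 | (((-6 + tot) == max(b, 2)) || ((7 + b) > (a * b))): true | b := 0 | (((a * 3) <= min(tot, a)) && (max(tot, 1) < abs(tot))): true | b := 30 | result 6
revised: tmp := 0 | tot := -4 | (((-6 + tot) == max(b, 2)) || ((7 + b) > (a * b))): true | b := 0 | ((((-(-a)) * 3) <= min(tot, a)) && (max(tot, 1) < abs(tot))): true | b := 20 | result 4
6 against 4: the behavior changed.
verdict: not equivalent; witness: a=-2, b=-2


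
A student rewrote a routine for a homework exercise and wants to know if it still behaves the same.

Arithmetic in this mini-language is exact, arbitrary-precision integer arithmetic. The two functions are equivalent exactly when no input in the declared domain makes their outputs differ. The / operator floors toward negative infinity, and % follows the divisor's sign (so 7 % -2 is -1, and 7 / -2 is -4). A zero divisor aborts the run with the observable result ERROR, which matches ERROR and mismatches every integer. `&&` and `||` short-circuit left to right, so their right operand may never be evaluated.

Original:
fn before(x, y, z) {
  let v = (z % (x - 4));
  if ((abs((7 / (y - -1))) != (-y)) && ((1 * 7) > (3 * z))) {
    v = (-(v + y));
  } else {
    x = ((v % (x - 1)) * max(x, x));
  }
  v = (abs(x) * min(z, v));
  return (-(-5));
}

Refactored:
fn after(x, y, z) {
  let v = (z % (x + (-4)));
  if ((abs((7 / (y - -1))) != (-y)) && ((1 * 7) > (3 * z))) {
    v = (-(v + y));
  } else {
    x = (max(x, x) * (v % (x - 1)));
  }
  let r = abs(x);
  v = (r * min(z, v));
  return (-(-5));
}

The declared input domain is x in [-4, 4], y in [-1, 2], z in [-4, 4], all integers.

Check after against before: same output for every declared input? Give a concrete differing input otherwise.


Side by side, the visible changes include: arithmetic usage differs; and local variable names differ; and statement counts differ.
Spot check at x=-3, y=-1, z=3 — before: v becomes -4; next hits division by zero so the output is ERROR. after: v becomes -4; next hits division by zero so the output is ERROR. Both give ERROR.
An exhaustive pass over the 324 declared inputs shows identical outputs.
verdict: equivalent


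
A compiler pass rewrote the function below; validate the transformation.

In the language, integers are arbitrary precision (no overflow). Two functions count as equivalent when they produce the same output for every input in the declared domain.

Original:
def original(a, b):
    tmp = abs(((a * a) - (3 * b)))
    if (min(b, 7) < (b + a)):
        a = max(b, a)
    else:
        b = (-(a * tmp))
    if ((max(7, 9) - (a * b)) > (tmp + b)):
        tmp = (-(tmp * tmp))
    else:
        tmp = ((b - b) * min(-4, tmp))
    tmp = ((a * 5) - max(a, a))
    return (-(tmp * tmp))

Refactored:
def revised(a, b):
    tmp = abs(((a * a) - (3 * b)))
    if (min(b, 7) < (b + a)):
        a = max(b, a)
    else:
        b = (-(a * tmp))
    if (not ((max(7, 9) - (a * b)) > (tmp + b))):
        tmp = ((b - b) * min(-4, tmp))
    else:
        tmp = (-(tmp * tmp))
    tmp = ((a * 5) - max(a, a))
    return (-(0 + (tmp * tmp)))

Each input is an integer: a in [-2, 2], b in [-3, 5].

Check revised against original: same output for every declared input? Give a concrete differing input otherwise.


Although constant usage differs, and boolean connective usage differs, and arithmetic usage differs, 45/45 inputs agree.
verdict: equivalent


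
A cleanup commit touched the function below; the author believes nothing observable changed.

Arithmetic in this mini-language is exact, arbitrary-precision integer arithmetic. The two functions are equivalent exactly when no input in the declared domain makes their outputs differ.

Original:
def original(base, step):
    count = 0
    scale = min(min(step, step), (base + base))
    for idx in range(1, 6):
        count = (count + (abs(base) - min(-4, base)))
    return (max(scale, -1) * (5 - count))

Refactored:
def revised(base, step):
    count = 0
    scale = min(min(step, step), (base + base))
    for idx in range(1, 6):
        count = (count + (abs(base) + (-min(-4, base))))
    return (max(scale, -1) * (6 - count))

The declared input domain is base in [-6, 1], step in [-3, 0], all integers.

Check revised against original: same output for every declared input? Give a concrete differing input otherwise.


The rewrite breaks on base=-6, step=-3, where the results are 55 and 54.
original: count=0, then scale=-12, then (idx=1), then count=12, then (idx=2), then count=24, then (idx=3), then count=36, then (idx=4), then count=48, then (idx=5), then count=60, then returns 55
revised: count=0, then scale=-12, then (idx=1), then count=12, then (idx=2), then count=24, then (idx=3), then count=36, then (idx=4), then count=48, then (idx=5), then count=60, then returns 54
verdict: not equivalent; witness: base=-6, step=-3


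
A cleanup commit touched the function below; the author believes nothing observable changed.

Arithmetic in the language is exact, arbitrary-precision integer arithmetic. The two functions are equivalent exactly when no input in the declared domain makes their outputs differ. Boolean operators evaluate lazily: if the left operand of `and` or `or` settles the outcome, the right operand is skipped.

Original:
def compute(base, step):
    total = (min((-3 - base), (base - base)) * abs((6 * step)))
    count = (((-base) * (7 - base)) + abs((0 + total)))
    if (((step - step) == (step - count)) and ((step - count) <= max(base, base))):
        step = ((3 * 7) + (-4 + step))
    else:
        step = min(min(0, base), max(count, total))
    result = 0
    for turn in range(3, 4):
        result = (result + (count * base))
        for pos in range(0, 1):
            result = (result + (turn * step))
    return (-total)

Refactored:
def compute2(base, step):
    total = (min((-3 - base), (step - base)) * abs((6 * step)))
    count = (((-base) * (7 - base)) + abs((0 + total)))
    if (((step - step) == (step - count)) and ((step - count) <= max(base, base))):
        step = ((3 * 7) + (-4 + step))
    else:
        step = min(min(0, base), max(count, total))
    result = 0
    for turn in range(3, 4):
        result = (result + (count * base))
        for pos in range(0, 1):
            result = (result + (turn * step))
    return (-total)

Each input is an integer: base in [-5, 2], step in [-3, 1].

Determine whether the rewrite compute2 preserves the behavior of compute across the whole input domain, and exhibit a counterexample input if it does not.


Consider the input base=-5, step=-3.
compute: total becomes 0; next count becomes 60; next (((step - step) == (step - count)) and ((step - count) <= max(base, base))) evaluates to false; next step becomes -5; next result becomes 0; next at turn=3:; next result becomes -300; next at pos=0:; next result becomes -315; next final value 0
compute2: total becomes 36; next count becomes 96; next (((step - step) == (step - count)) and ((step - count) <= max(base, base))) evaluates to false; next step becomes -5; next result becomes 0; next at turn=3:; next result becomes -480; next at pos=0:; next result becomes -495; next final value -36
0 and -36 differ, so these are not the same function on this domain.
verdict: not equivalent; witness: base=-5, step=-3


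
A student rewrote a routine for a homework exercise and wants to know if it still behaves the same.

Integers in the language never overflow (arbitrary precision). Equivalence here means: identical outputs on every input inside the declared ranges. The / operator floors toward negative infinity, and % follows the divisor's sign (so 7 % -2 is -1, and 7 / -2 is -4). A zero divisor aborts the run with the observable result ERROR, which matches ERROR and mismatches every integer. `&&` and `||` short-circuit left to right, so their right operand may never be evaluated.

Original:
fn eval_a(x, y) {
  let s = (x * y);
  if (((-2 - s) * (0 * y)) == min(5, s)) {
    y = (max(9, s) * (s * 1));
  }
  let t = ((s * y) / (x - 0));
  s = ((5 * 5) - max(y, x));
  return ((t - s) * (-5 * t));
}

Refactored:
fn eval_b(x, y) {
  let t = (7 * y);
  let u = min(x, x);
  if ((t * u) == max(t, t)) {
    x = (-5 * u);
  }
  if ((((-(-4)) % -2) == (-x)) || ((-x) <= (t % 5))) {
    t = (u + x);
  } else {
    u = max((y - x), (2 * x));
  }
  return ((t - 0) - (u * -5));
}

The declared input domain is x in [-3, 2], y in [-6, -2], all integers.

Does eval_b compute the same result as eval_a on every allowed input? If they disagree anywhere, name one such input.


Input x=-3, y=-6: -1440 from eval_a versus -21 from eval_b.
verdict: not equivalent; witness: x=-3, y=-6


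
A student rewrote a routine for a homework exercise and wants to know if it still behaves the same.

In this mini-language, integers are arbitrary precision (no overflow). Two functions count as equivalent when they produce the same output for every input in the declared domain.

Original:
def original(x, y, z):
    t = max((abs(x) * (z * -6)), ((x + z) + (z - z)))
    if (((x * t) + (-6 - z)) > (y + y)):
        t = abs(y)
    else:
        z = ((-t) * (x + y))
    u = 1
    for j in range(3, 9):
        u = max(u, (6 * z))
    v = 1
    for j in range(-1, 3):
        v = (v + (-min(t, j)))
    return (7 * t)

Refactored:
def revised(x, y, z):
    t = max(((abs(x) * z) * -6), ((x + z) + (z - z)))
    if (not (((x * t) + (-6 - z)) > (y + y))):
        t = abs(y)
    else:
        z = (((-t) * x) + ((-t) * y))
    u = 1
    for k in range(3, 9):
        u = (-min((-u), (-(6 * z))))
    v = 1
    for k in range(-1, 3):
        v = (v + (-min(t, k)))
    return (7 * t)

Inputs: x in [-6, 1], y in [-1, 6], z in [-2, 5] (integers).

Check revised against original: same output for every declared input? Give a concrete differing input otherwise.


Consider the input x=-6, y=-1, z=-2.
original: t=72, then (((x * t) + (-6 - z)) > (y + y)) is false, then z=504, then u=1, then (j=3), then u=3024, then (j=4), then u=3024, then (j=5), then u=3024, then (j=6), then u=3024, then (j=7), then u=3024, then (j=8), then u=3024, then v=1, then (j=-1), then v=2, then (j=0), then v=2, then (j=1), then v=1, then (j=2), then v=-1, then returns 504
revised: t=72, then (not (((x * t) + (-6 - z)) > (y + y))) is true, then t=1, then u=1, then (k=3), then u=1, then (k=4), then u=1, then (k=5), then u=1, then (k=6), then u=1, then (k=7), then u=1, then (k=8), then u=1, then v=1, then (k=-1), then v=2, then (k=0), then v=2, then (k=1), then v=1, then (k=2), then v=0, then returns 7
504 against 7: the behavior changed.
verdict: not equivalent; witness: x=-6, y=-1, z=-2


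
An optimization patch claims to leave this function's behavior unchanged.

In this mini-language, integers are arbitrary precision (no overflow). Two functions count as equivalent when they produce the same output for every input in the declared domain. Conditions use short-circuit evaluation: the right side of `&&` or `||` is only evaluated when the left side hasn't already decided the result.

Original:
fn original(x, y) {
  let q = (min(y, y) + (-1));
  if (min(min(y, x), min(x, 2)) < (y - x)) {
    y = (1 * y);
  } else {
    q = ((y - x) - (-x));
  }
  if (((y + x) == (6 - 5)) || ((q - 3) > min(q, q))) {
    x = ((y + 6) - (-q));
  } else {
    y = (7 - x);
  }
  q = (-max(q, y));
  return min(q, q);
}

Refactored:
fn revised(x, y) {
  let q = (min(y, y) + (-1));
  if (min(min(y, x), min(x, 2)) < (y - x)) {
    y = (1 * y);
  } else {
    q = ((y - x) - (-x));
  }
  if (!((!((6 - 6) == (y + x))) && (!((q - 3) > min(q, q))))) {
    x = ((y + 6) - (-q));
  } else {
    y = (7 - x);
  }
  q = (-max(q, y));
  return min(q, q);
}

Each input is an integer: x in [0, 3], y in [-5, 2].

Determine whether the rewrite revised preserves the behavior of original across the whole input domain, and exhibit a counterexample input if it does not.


Consider the input x=0, y=0.
original: q=-1, then (min(min(y, x), min(x, 2)) < (y - x)) is false, then q=0, then (((y + x) == (6 - 5)) || ((q - 3) > min(q, q))) is false, then y=7, then q=-7, then returns -7
revised: q=-1, then (min(min(y, x), min(x, 2)) < (y - x)) is false, then q=0, then (!((!((6 - 6) == (y + x))) && (!((q - 3) > min(q, q))))) is true, then x=6, then q=0, then returns 0
-7 against 0: the behavior changed.
verdict: not equivalent; witness: x=0, y=0


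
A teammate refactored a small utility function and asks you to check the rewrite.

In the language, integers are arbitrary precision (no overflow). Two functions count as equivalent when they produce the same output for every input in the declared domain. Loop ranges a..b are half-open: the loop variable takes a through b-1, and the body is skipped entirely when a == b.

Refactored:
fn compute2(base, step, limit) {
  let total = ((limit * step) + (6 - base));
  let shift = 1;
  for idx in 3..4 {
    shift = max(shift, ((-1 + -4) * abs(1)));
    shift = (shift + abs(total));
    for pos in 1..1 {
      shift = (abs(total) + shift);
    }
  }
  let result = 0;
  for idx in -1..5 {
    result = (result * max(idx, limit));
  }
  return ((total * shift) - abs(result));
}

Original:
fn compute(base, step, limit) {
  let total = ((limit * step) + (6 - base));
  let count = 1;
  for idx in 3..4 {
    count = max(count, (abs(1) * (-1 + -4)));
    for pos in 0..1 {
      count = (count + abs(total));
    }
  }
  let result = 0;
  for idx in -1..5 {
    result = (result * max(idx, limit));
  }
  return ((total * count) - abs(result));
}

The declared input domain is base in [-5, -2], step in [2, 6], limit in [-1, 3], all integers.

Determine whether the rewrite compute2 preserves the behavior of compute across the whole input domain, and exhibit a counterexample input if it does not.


Behavior is preserved: although local variable names differ; also min/max/abs usage differs; also statement counts differ; also arithmetic usage differs; also loop structure differs, the outputs never diverge.
As a probe, take base=-5, step=4, limit=0: compute runs total=11, then count=1, then (idx=3), then count=1, then (pos=0), then count=12, then result=0, then (idx=-1), then result=0, then (idx=0), then result=0, then (idx=1), then result=0, then (idx=2), then result=0, then (idx=3), then result=0, then (idx=4), then result=0, then returns 132; compute2 runs total=11, then shift=1, then (idx=3), then shift=1, then shift=12, then the loop over pos runs zero times, then result=0, then (idx=-1), then result=0, then (idx=0), then result=0, then (idx=1), then result=0, then (idx=2), then result=0, then (idx=3), then result=0, then (idx=4), then result=0, then returns 132; both end at 132.
Sweeping the whole domain (100 inputs) finds no disagreement.
verdict: equivalent


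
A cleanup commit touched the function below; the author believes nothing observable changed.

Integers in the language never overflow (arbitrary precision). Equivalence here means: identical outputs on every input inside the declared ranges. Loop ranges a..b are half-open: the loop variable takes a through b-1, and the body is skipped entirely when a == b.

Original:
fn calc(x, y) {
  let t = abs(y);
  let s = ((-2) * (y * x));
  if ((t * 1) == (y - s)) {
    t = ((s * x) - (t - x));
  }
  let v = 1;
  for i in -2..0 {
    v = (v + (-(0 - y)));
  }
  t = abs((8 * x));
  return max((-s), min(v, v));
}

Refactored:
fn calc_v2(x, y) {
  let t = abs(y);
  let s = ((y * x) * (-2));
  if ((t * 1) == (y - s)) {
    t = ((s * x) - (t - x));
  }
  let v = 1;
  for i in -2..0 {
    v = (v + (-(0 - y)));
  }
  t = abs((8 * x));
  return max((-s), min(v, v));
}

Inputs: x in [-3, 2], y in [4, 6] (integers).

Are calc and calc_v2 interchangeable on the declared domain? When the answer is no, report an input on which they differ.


Behavior is preserved: although same computation, different form, the outputs never diverge.
Tracing x=-2, y=4: calc: t=4, then s=16, then ((t * 1) == (y - s)) is false, then v=1, then (i=-2), then v=5, then (i=-1), then v=9, then t=16, then returns 9 | calc_v2: t=4, then s=16, then ((t * 1) == (y - s)) is false, then v=1, then (i=-2), then v=5, then (i=-1), then v=9, then t=16, then returns 9 — matching result 9.
Sweeping the whole domain (18 inputs) finds no disagreement.
verdict: equivalent


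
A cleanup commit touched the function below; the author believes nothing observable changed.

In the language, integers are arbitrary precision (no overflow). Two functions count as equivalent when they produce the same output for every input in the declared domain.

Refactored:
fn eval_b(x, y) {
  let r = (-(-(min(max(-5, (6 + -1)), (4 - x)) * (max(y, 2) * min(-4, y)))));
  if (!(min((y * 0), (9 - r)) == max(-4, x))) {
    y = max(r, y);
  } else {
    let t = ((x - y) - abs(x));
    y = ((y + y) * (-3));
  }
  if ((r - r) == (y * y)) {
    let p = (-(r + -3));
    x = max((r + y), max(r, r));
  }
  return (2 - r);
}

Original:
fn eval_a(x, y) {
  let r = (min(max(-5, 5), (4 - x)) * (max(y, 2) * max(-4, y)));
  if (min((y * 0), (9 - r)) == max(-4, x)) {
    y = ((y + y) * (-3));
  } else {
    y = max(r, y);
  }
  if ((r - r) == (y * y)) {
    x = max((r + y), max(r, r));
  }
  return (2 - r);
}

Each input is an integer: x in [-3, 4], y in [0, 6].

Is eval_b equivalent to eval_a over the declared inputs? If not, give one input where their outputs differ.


The rewrite breaks on x=-3, y=0, where the results are 2 and 42.
eval_a: r = 0; (min((y * 0), (9 - r)) == max(-4, x)) -> false; y = 0; ((r - r) == (y * y)) -> true; x = 0; return 2
eval_b: r = -40; (!(min((y * 0), (9 - r)) == max(-4, x))) -> true; y = 0; ((r - r) == (y * y)) -> true; p = 43; x = -40; return 42
verdict: not equivalent; witness: x=-3, y=0


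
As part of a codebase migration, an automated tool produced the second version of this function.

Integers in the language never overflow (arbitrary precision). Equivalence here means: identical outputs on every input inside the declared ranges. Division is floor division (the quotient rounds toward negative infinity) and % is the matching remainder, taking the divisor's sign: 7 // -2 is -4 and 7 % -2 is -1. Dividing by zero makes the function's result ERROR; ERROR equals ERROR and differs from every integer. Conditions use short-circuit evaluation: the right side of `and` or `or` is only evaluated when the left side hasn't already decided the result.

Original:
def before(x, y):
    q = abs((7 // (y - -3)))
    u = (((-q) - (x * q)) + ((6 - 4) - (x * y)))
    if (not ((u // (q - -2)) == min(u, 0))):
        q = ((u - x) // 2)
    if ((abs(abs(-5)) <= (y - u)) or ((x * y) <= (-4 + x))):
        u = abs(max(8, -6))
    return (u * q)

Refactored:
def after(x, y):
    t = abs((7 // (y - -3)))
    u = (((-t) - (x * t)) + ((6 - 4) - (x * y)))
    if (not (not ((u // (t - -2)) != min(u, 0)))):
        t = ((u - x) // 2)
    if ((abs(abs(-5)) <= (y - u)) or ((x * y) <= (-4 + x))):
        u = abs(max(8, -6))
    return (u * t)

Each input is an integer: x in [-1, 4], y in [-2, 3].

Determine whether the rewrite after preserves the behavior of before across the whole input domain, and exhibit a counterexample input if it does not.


Although local variable names differ, plus comparison usage differs, plus boolean connective usage differs, 36/36 inputs agree.
verdict: equivalent


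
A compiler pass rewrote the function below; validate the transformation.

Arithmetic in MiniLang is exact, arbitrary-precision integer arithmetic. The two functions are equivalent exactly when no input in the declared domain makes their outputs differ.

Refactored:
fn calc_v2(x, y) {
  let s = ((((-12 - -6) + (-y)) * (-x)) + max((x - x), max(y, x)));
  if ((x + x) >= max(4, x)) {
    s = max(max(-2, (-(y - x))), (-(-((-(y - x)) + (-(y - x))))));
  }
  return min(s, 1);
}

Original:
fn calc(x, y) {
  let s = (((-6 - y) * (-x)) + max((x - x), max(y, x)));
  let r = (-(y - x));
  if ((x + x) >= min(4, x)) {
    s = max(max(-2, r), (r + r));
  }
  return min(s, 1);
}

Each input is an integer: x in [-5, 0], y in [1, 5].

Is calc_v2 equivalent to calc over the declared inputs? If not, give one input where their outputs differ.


There is a counterexample at x=0, y=1: -1 on one side, 1 on the other.
calc: s = 1; r = -1; ((x + x) >= min(4, x)) -> true; s = -1; return -1
calc_v2: s = 1; ((x + x) >= max(4, x)) -> false; return 1
verdict: not equivalent; witness: x=0, y=1


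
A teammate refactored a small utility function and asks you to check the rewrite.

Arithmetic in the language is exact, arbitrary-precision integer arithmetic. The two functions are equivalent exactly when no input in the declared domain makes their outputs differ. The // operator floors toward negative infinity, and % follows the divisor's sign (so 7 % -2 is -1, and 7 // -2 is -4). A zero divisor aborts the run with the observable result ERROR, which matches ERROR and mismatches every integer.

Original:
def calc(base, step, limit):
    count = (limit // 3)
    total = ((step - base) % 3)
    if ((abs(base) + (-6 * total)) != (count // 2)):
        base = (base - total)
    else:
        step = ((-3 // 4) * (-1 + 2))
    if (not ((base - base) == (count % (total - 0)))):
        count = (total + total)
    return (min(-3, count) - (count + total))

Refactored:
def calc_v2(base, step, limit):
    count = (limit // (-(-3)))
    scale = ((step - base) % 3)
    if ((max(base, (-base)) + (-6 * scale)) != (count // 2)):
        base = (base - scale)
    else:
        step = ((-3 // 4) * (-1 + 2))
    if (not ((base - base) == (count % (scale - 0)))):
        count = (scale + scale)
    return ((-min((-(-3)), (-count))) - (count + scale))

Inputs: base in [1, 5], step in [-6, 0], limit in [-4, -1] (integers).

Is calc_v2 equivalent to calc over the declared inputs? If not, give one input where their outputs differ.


The rewrite breaks on base=1, step=-6, limit=-4, where the results are -3 and -2.
calc: count := -2 | total := 2 | ((abs(base) + (-6 * total)) != (count // 2)): true | base := -1 | (not ((base - base) == (count % (total - 0)))): false | result -3
calc_v2: count := -2 | scale := 2 | ((max(base, (-base)) + (-6 * scale)) != (count // 2)): true | base := -1 | (not ((base - base) == (count % (scale - 0)))): false | result -2
verdict: not equivalent; witness: base=1, step=-6, limit=-4


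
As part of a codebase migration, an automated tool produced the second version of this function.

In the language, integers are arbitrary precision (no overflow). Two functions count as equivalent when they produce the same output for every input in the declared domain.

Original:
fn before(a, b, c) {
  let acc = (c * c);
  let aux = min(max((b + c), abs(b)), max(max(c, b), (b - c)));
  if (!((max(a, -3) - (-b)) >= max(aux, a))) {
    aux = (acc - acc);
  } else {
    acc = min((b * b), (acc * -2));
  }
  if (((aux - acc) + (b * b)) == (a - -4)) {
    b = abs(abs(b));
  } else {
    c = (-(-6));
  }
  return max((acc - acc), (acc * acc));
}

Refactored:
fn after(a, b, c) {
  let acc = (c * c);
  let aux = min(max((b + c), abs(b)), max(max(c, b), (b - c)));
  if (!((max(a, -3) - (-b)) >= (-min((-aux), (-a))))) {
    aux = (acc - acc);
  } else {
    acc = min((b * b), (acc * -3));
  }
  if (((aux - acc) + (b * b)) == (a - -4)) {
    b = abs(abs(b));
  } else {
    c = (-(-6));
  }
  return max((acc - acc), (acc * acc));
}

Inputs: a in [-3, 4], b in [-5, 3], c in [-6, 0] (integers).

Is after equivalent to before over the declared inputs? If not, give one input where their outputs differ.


The rewrite breaks on a=0, b=0, c=-6, where the results are 5184 and 11664.
before: acc=36, then aux=0, then (!((max(a, -3) - (-b)) >= max(aux, a))) is false, then acc=-72, then (((aux - acc) + (b * b)) == (a - -4)) is false, then c=6, then returns 5184
after: acc=36, then aux=0, then (!((max(a, -3) - (-b)) >= (-min((-aux), (-a))))) is false, then acc=-108, then (((aux - acc) + (b * b)) == (a - -4)) is false, then c=6, then returns 11664
verdict: not equivalent; witness: a=0, b=0, c=-6


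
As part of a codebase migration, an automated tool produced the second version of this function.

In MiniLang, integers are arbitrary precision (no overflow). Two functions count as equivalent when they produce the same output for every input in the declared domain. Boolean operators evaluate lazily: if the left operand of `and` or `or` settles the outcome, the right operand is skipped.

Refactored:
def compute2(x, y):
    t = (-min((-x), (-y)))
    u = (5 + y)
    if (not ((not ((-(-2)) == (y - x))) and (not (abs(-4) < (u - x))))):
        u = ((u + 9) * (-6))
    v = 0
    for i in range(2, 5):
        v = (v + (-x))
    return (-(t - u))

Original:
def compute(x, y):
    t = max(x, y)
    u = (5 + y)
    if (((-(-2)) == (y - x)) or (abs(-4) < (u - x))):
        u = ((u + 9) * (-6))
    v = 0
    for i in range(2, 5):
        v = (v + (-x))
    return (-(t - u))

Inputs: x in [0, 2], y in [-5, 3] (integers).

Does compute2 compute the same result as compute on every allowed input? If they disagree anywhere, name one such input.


Reading the diff, among the changes: boolean connective usage differs, plus min/max/abs usage differs.
Spot check at x=0, y=3 — compute: t = 3; u = 8; (((-(-2)) == (y - x)) or (abs(-4) < (u - x))) -> true; u = -102; v = 0; [i=2]; v = 0; [i=3]; v = 0; [i=4]; v = 0; return -105. compute2: t = 3; u = 8; (not ((not ((-(-2)) == (y - x))) and (not (abs(-4) < (u - x))))) -> true; u = -102; v = 0; [i=2]; v = 0; [i=3]; v = 0; [i=4]; v = 0; return -105. Both give -105.
Across all 27 domain points the two functions coincide.
verdict: equivalent


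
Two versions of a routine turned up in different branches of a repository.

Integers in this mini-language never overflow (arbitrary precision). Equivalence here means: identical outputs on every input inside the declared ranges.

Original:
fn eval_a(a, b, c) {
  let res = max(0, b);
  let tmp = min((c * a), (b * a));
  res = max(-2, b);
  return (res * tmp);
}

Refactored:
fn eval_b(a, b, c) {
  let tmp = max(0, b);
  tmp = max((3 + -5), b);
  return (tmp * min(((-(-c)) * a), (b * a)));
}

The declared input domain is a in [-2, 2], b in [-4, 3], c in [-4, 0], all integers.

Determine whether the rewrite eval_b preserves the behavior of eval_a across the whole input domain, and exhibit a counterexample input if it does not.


Reading the diff, among the changes: local variable names differ; and constant usage differs; and statement counts differ; and arithmetic usage differs.
Tracing a=0, b=-1, c=-4: eval_a: res := 0 | tmp := 0 | res := -1 | result 0 | eval_b: tmp := 0 | tmp := -1 | result 0 — matching result 0.
Checked all 200 inputs in the declared domain: the outputs agree on every one.
verdict: equivalent


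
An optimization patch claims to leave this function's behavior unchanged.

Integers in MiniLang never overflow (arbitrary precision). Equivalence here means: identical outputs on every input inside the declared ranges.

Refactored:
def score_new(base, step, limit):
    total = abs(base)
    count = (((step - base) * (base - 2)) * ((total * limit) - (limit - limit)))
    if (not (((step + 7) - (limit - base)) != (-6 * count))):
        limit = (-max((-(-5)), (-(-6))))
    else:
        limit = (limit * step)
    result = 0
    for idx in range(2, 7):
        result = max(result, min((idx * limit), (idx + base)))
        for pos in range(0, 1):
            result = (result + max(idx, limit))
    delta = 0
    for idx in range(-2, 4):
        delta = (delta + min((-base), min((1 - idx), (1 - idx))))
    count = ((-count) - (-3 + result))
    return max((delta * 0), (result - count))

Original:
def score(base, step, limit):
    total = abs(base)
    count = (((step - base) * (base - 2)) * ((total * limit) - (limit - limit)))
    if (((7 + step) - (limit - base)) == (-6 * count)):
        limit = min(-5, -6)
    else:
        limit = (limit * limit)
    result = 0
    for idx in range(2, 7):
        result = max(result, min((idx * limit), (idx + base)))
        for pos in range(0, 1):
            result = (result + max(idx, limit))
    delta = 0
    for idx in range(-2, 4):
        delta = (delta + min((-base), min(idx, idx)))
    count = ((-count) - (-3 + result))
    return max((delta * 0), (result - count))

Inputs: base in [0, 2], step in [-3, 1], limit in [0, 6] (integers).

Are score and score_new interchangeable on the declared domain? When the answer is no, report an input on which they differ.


Consider the input base=0, step=-3, limit=1.
score: total := 0 | count := 0 | (((7 + step) - (limit - base)) == (-6 * count)): false | limit := 1 | result := 0 | iter idx=2: | result := 2 | iter pos=0: | result := 4 | iter idx=3: | result := 4 | iter pos=0: | result := 7 | iter idx=4: | result := 7 | iter pos=0: | result := 11 | iter idx=5: | result := 11 | iter pos=0: | result := 16 | iter idx=6: | result := 16 | iter pos=0: | result := 22 | delta := 0 | iter idx=-2: | delta := -2 | iter idx=-1: | delta := -3 | iter idx=0: | delta := -3 | iter idx=1: | delta := -3 | iter idx=2: | delta := -3 | iter idx=3: | delta := -3 | count := -19 | result 41
score_new: total := 0 | count := 0 | (not (((step + 7) - (limit - base)) != (-6 * count))): false | limit := -3 | result := 0 | iter idx=2: | result := 0 | iter pos=0: | result := 2 | iter idx=3: | result := 2 | iter pos=0: | result := 5 | iter idx=4: | result := 5 | iter pos=0: | result := 9 | iter idx=5: | result := 9 | iter pos=0: | result := 14 | iter idx=6: | result := 14 | iter pos=0: | result := 20 | delta := 0 | iter idx=-2: | delta := 0 | iter idx=-1: | delta := 0 | iter idx=0: | delta := 0 | iter idx=1: | delta := 0 | iter idx=2: | delta := -1 | iter idx=3: | delta := -3 | count := -17 | result 37
41 against 37: the behavior changed.
verdict: not equivalent; witness: base=0, step=-3, limit=1


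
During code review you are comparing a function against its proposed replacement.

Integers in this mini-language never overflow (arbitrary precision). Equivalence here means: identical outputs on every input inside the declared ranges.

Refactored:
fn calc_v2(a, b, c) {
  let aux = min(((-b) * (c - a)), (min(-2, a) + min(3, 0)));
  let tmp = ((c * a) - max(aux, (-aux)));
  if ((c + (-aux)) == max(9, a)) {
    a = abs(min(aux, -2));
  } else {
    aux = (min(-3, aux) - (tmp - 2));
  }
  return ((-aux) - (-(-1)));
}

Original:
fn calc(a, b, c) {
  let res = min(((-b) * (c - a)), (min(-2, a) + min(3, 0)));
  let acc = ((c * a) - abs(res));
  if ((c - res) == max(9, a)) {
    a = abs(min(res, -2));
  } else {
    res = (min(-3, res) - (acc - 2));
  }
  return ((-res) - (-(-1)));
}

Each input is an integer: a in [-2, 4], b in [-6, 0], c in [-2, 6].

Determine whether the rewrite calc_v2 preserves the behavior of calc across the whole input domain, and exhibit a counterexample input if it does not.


Differences: arithmetic usage differs, plus local variable names differ, plus min/max/abs usage differs — yet all 441 inputs agree.
verdict: equivalent
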